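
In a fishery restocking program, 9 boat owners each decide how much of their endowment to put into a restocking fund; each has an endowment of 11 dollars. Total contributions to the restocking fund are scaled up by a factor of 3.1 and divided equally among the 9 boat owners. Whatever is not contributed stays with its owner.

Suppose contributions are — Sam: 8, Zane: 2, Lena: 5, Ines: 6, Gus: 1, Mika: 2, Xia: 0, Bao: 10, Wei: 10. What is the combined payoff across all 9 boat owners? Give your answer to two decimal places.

191.40 dollars

Total contributed: 8 + 2 + 5 + 6 + 1 + 2 + 0 + 10 + 10 = 44; total kept: 9 × 11 − 44 = 55.
The restocking fund pays out 3.1 × 44 = 136.40 in aggregate.
Group total = 55 + 136.40 = 191.40.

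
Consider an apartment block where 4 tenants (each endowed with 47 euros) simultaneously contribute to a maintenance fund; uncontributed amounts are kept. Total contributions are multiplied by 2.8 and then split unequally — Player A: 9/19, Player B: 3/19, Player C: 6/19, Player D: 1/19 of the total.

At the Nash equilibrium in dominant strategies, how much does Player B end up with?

Player j's private return per contributed unit is 2.8 × (j's share). Contributing is weakly dominant for j when that share is at least 1/2.8 = 0.3571, and contributing 0 is dominant otherwise.
Player A alone (share 9/19) is above the threshold, contributing 47; the remaining 3 contribute 0. Total contributed: 47.
Player B keeps 47 and receives 2.8 × 47 × 3/19 = 20.78 from the maintenance fund, for a payoff of 67.78.

67.78 euros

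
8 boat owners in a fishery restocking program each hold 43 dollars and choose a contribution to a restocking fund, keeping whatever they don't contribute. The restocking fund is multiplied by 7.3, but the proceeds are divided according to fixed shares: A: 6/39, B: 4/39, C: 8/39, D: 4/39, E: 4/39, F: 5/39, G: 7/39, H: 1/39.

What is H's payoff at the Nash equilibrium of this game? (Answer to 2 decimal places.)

67.15 dollars

For player j, contributing a unit is worthwhile iff 7.3 × (j's share) ≥ 1, i.e. iff j's share is at least 0.1370.
A, C and G clear that bar, contributing 43 each; the remaining 5 contribute 0. Total contributed: 129.
H keeps 43 and receives 7.3 × 129 × 1/39 = 24.15 from the restocking fund, for a payoff of 67.15.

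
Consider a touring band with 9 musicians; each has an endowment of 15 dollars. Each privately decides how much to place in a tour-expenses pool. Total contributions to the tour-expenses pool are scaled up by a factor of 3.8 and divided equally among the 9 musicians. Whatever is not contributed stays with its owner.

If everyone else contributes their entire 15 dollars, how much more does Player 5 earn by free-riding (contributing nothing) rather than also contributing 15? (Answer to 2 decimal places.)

8.67 dollars

Switching from a contribution of 15 to 0 lets Player 5 keep an extra 15 dollars, but lowers the tour-expenses pool by 15, which costs Player 5 their own share of that drop: 3.8/9 × 15 = 6.33.
Net gain = 15 − 6.33 = 8.67. The private return per contributed unit (0.4222) is below 1, so free-riding is indeed the best response regardless of what the others do.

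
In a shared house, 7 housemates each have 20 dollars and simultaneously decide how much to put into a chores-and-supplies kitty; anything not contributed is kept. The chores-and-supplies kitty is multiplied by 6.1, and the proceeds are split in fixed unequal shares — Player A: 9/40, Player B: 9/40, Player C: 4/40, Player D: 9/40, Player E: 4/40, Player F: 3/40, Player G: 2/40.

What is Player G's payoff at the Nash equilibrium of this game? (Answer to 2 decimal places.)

38.30 dollars

For player j, contributing a unit is worthwhile iff 6.1 × (j's share) ≥ 1, i.e. iff j's share is at least 0.1639.
The shares above 0.1639 belong to Player A, Player B and Player D, contributing 20 each; the remaining 4 contribute 0. Total contributed: 60.
Player G keeps 20 and receives 6.1 × 60 × 2/40 = 18.30 from the chores-and-supplies kitty, for a payoff of 38.30.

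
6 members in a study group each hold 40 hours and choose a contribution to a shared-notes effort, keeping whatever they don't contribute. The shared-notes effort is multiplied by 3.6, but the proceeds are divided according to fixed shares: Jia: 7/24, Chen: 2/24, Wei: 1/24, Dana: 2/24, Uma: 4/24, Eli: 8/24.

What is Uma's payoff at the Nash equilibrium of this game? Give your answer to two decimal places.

A player with share s gets back 3.6·s per unit contributed, so full contribution is dominant for anyone with s > 1/3.6 = 0.2778 and zero contribution is dominant for anyone below.
The shares above 0.2778 belong to Jia and Eli, contributing 40 each; the remaining 4 contribute 0. Total contributed: 80.
Uma keeps 40 and receives 3.6 × 80 × 4/24 = 48.00 from the shared-notes effort, for a payoff of 88.00.

88.00 hours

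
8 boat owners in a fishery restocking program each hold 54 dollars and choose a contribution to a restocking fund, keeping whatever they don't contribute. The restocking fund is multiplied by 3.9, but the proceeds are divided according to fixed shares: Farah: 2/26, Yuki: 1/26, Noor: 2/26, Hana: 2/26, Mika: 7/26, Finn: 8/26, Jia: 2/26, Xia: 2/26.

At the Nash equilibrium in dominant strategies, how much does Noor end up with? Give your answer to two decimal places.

86.40 dollars

A player with share s gets back 3.9·s per unit contributed, so full contribution is dominant for anyone with s > 1/3.9 = 0.2564 and zero contribution is dominant for anyone below.
The shares above 0.2564 belong to Mika and Finn, contributing 54 each; the remaining 6 contribute 0. Total contributed: 108.
Noor keeps 54 and receives 3.9 × 108 × 2/26 = 32.40 from the restocking fund, for a payoff of 86.40.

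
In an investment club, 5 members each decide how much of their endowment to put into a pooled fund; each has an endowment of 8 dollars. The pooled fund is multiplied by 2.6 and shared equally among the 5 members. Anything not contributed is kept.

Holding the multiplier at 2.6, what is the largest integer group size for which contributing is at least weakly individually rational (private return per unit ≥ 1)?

Private return per unit is 2.6/(group size), which is ≥ 1 whenever the group size is ≤ 2.6.
The largest such integer is 2.

2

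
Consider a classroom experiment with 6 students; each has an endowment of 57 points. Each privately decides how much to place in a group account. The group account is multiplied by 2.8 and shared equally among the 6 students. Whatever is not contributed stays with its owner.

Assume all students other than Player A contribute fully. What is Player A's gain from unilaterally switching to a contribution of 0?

Switching from a contribution of 57 to 0 lets Player A keep an extra 57 points, but lowers the group account by 57, which costs Player A their own share of that drop: 2.8/6 × 57 = 26.60.
Net gain = 57 − 26.60 = 30.40. The private return per contributed unit (0.4667) is below 1, so free-riding is indeed the best response regardless of what the others do.

30.40 points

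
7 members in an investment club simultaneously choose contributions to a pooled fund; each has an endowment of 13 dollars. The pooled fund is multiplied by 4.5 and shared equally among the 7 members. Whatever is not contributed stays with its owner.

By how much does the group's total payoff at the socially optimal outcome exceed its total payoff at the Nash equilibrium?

318.50 dollars

Each contributed unit returns 4.5/7 = 0.6429 to its contributor — below 1 — so contributing 0 is dominant for every player. At the Nash equilibrium everyone keeps their 13, and the group total is 7 × 13 = 91.
Each contributed unit returns 4.500 to the group as a whole (0.6429 to each of 7 players), which exceeds 1, so the social optimum is full contribution: group total = 4.500 × 91 = 409.50.
Efficiency loss = 409.50 − 91 = 318.50.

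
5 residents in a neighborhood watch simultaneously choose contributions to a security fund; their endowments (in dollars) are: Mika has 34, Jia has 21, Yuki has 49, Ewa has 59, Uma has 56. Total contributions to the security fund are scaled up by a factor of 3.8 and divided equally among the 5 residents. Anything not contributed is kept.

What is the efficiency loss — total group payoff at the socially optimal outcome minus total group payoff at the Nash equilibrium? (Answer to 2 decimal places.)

The private return per contributed unit is 3.8/5 = 0.7600 < 1 for every player regardless of endowment, so the Nash equilibrium is zero contribution and the group total is Σ E_j = 34 + 21 + 49 + 59 + 56 = 219.
Each contributed unit returns 3.800 to the group, so the social optimum is full contribution by everyone: group total = 3.800 × 219 = 832.20.
Efficiency loss = (3.800 − 1) × 219 = 613.20.

613.20 dollars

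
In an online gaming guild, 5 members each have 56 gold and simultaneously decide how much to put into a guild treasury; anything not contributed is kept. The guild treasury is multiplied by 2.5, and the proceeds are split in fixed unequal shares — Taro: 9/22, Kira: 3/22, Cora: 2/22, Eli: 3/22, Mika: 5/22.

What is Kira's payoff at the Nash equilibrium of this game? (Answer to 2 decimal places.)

A player with share s gets back 2.5·s per unit contributed, so full contribution is dominant for anyone with s > 1/2.5 = 0.4000 and zero contribution is dominant for anyone below.
Only Taro (9/22) clears that bar, contributing 56; the remaining 4 contribute 0. Total contributed: 56.
Kira keeps 56 and receives 2.5 × 56 × 3/22 = 19.09 from the guild treasury, for a payoff of 75.09.

75.09 gold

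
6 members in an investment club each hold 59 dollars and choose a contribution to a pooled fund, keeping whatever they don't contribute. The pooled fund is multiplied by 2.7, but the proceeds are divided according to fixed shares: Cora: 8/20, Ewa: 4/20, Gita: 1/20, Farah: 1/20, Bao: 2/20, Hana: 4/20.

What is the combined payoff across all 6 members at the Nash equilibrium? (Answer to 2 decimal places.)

454.30 dollars

A player with share s gets back 2.7·s per unit contributed, so full contribution is dominant for anyone with s > 1/2.7 = 0.3704 and zero contribution is dominant for anyone below.
The only share above 0.3704 is Cora's 8/20, contributing 59; the remaining 5 contribute 0. Total contributed: 59.
The pooled fund pays out 2.7 × 59 = 159.30 in total (split across the unequal shares, but the aggregate is all that matters for the group sum).
The 5 free-riders keep 59 each, adding 295. Group total = 295 + 159.30 = 454.30.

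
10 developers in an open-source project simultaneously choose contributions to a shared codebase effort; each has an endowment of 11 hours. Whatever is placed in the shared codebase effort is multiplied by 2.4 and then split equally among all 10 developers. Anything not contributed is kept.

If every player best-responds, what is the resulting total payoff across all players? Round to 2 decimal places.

Each contributed unit returns 2.4/10 = 0.2400 to its contributor — below 1 — so contributing 0 is dominant for every player. At the Nash equilibrium everyone keeps their 11, and the group total is 10 × 11 = 110.

110.00 hours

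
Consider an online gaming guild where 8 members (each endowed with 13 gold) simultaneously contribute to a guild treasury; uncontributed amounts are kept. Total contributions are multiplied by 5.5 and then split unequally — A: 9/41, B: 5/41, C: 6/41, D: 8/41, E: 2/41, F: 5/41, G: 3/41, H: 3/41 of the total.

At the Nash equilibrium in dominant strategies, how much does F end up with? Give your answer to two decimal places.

A player with share s gets back 5.5·s per unit contributed, so full contribution is dominant for anyone with s > 1/5.5 = 0.1818 and zero contribution is dominant for anyone below.
A and D clear that bar, contributing 13 each; the remaining 6 contribute 0. Total contributed: 26.
F keeps 13 and receives 5.5 × 26 × 5/41 = 17.44 from the guild treasury, for a payoff of 30.44.

30.44 gold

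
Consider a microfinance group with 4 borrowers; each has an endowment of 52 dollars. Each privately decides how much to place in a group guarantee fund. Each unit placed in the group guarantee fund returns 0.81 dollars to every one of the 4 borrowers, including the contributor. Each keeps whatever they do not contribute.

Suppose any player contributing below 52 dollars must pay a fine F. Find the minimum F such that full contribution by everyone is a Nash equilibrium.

Given the others contribute fully, the best deviation is to contribute 0 (any partial contribution still incurs the fine and gives up units whose private return 0.81 is below 1).
Deviating from 52 to 0 saves 52 dollars but forfeits the deviator's share of the drop in the group guarantee fund: 0.81 × 52 = 42.12.
So the deviation gain is 52 − 42.12 = 9.88, and the fine must be at least 9.88 dollars to wipe it out.

9.88 dollars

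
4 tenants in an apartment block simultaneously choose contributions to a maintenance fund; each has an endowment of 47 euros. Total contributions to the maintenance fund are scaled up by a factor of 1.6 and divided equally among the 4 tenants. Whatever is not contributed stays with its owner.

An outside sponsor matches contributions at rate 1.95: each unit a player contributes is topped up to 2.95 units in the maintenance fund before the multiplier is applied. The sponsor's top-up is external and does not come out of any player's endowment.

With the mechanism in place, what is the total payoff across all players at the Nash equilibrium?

Under the mechanism each unit contributed yields 1.6 × 2.95 / 4 = 1.1800 back to its contributor per unit of net cost, which exceeds 1, making full contribution the dominant choice for everyone.
So the Nash equilibrium is full contribution by all 4; the group earns 1.6 × 2.95 × 188 = 887.36.

887.36 euros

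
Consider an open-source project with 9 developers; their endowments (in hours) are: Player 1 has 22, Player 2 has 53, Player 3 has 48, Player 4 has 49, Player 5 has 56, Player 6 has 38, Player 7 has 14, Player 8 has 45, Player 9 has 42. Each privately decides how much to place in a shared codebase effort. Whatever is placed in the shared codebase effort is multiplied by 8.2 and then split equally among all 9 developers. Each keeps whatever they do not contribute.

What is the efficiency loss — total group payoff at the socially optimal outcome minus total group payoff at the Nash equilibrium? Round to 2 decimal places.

2642.40 hours

The private return per contributed unit is 8.2/9 = 0.9111 < 1 for every player regardless of endowment, so the Nash equilibrium is zero contribution and the group total is Σ E_j = 22 + 53 + 48 + 49 + 56 + 38 + 14 + 45 + 42 = 367.
Each contributed unit returns 8.200 to the group, so the social optimum is full contribution by everyone: group total = 8.200 × 367 = 3009.40.
Efficiency loss = (8.200 − 1) × 367 = 2642.40.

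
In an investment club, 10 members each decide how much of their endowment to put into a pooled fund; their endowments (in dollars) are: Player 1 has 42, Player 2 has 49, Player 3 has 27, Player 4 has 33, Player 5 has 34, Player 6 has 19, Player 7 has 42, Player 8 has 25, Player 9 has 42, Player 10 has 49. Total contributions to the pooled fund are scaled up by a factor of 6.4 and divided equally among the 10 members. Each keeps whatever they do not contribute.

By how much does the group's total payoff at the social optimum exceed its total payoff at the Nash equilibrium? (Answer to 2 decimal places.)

The private return per contributed unit is 6.4/10 = 0.6400 < 1 for every player regardless of endowment, so the Nash equilibrium is zero contribution and the group total is Σ E_j = 42 + 49 + 27 + 33 + 34 + 19 + 42 + 25 + 42 + 49 = 362.
Each contributed unit returns 6.400 to the group, so the social optimum is full contribution by everyone: group total = 6.400 × 362 = 2316.80.
Efficiency loss = (6.400 − 1) × 362 = 1954.80.

1954.80 dollars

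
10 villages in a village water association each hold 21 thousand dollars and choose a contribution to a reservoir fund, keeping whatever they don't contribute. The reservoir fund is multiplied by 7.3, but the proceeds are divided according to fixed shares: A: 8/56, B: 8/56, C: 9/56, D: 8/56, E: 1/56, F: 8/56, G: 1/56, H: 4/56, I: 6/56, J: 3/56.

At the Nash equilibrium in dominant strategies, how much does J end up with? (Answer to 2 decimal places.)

62.06 thousand dollars

For player j, contributing a unit is worthwhile iff 7.3 × (j's share) ≥ 1, i.e. iff j's share is at least 0.1370.
A, B, C, D and F clear that bar, contributing 21 each; the remaining 5 contribute 0. Total contributed: 105.
J keeps 21 and receives 7.3 × 105 × 3/56 = 41.06 from the reservoir fund, for a payoff of 62.06.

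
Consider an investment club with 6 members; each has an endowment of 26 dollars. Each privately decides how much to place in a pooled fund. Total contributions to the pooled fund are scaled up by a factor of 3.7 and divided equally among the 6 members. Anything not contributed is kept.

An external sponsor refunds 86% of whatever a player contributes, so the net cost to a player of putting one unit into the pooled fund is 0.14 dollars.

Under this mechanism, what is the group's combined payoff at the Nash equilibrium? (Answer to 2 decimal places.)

With the mechanism, a contributed unit returns (3.7/6) / 0.14 = 4.4048 per unit of net cost to the contributor — now above 1 — so contributing fully is weakly dominant for every player.
So the Nash equilibrium is full contribution by all 6; the group earns 6 × (26 × 0.86 + 3.7 × 26) = 711.36.

711.36 dollars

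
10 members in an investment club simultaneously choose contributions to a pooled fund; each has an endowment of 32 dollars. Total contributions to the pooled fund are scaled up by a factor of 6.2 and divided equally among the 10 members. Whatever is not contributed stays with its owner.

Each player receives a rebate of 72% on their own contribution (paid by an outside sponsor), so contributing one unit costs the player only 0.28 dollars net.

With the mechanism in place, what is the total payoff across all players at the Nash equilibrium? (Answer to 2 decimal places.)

2214.40 dollars

Under the mechanism each unit contributed yields (6.2/10) / 0.28 = 2.2143 back to its contributor per unit of net cost, which exceeds 1, making full contribution the dominant choice for everyone.
At the Nash equilibrium everyone contributes 32. Group total payoff = 10 × (32 × 0.72 + 6.2 × 32) = 2214.40.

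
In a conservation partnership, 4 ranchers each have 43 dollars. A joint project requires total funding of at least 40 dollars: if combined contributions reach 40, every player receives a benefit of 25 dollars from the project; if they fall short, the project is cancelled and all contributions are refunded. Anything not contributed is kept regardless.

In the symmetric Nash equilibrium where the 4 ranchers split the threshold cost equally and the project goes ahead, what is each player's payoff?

Equal share of the threshold: 40/4 = 10.
At this profile no one gains by cutting their contribution: any cut drops the total below 40, the project is cancelled, contributions are refunded, and the deviator ends with 43, which is less than 43 − 10 + 25 = 58. Contributing more than 10 just wastes the excess. So contributing exactly 10 is a best response.
Each player's payoff: 43 − 10 + 25 = 58.

58 dollars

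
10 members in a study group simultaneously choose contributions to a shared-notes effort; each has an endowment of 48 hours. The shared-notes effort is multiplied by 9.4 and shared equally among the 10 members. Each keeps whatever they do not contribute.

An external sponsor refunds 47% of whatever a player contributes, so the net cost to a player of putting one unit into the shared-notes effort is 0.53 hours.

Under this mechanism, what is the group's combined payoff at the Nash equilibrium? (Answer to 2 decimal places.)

4737.60 hours

Under the mechanism each unit contributed yields (9.4/10) / 0.53 = 1.7736 back to its contributor per unit of net cost, which exceeds 1, making full contribution the dominant choice for everyone.
At the Nash equilibrium everyone contributes 48. Group total payoff = 10 × (48 × 0.47 + 9.4 × 48) = 4737.60.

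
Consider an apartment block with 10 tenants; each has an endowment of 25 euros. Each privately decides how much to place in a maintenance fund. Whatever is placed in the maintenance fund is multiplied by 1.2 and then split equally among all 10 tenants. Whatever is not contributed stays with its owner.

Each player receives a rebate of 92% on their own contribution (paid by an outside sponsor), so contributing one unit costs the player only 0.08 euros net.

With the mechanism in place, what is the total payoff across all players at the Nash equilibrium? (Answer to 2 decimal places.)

530.00 euros

Under the mechanism each unit contributed yields (1.2/10) / 0.08 = 1.5000 back to its contributor per unit of net cost, which exceeds 1, making full contribution the dominant choice for everyone.
So the Nash equilibrium is full contribution by all 10; the group earns 10 × (25 × 0.92 + 1.2 × 25) = 530.00.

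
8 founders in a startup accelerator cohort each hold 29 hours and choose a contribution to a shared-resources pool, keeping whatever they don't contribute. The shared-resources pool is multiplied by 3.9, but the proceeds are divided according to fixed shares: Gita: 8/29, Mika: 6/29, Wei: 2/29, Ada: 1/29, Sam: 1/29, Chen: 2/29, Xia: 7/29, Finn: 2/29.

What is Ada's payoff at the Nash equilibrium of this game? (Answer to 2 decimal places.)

32.90 hours

A player with share s gets back 3.9·s per unit contributed, so full contribution is dominant for anyone with s > 1/3.9 = 0.2564 and zero contribution is dominant for anyone below.
Gita alone (share 8/29) is above the threshold, contributing 29; the remaining 7 contribute 0. Total contributed: 29.
Ada keeps 29 and receives 3.9 × 29 × 1/29 = 3.90 from the shared-resources pool, for a payoff of 32.90.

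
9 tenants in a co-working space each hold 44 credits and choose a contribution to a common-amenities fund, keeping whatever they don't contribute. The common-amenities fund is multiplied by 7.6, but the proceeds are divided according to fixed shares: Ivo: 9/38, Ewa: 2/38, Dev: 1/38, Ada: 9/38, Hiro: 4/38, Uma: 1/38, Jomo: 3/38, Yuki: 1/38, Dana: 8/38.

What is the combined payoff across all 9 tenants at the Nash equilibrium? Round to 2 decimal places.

1267.20 credits

A player with share s gets back 7.6·s per unit contributed, so full contribution is dominant for anyone with s > 1/7.6 = 0.1316 and zero contribution is dominant for anyone below.
Ivo, Ada and Dana clear that bar, contributing 44 each; the remaining 6 contribute 0. Total contributed: 132.
The common-amenities fund pays out 7.6 × 132 = 1003.20 in total (split across the unequal shares, but the aggregate is all that matters for the group sum).
The 6 free-riders keep 44 each, adding 264. Group total = 264 + 1003.20 = 1267.20.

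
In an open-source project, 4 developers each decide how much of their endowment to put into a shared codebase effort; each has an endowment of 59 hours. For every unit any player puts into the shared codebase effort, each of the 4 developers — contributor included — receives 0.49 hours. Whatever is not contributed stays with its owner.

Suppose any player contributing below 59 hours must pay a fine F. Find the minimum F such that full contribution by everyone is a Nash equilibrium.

Given the others contribute fully, the best deviation is to contribute 0 (any partial contribution still incurs the fine and gives up units whose private return 0.49 is below 1).
Deviating from 59 to 0 saves 59 hours but forfeits the deviator's share of the drop in the shared codebase effort: 0.49 × 59 = 28.91.
So the deviation gain is 59 − 28.91 = 30.09, and the fine must be at least 30.09 hours to wipe it out.

30.09 hours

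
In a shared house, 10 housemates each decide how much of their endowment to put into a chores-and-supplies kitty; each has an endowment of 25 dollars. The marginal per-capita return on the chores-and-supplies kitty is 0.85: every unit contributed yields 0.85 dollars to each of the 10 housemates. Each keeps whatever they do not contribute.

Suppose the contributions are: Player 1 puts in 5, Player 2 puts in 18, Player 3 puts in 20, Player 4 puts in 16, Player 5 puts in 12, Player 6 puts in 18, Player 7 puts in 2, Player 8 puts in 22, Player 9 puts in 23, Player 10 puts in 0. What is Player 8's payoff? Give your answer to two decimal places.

Total contributed: 5 + 18 + 20 + 16 + 12 + 18 + 2 + 22 + 23 + 0 = 136.
Each receives 0.85 × 136 = 115.60 from the chores-and-supplies kitty.
Player 8 keeps 25 − 22 = 3, so Player 8's payoff is 3 + 115.60 = 118.60.

118.60 dollars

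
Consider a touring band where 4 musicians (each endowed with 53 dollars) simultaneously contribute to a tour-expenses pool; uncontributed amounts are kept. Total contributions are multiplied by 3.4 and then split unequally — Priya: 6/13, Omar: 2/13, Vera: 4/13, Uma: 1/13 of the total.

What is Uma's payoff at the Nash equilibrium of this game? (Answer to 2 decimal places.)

80.72 dollars

For player j, contributing a unit is worthwhile iff 3.4 × (j's share) ≥ 1, i.e. iff j's share is at least 0.2941.
The shares above 0.2941 belong to Priya and Vera, contributing 53 each; the remaining 2 contribute 0. Total contributed: 106.
Uma keeps 53 and receives 3.4 × 106 × 1/13 = 27.72 from the tour-expenses pool, for a payoff of 80.72.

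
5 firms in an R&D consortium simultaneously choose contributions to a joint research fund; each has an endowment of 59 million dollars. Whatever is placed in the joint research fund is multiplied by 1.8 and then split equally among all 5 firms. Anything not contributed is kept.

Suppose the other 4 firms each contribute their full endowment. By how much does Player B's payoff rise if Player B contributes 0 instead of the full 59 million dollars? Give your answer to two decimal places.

37.76 million dollars

Switching from a contribution of 59 to 0 lets Player B keep an extra 59 million dollars, but lowers the joint research fund by 59, which costs Player B their own share of that drop: 1.8/5 × 59 = 21.24.
Net gain = 59 − 21.24 = 37.76. The private return per contributed unit (0.3600) is below 1, so free-riding is indeed the best response regardless of what the others do.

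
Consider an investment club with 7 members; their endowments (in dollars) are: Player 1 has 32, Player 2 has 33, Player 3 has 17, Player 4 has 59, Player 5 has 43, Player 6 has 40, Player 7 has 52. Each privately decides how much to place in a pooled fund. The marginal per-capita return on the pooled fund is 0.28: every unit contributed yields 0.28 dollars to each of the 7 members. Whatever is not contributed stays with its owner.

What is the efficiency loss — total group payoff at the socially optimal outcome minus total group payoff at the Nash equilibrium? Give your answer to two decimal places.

The private return per contributed unit is 0.28 < 1 for everyone, so the Nash equilibrium is zero contribution and the group total is Σ E_j = 32 + 33 + 17 + 59 + 43 + 40 + 52 = 276.
Each contributed unit returns 1.960 to the group, so the social optimum is full contribution by everyone: group total = 1.960 × 276 = 540.96.
Efficiency loss = (1.960 − 1) × 276 = 264.96.

264.96 dollars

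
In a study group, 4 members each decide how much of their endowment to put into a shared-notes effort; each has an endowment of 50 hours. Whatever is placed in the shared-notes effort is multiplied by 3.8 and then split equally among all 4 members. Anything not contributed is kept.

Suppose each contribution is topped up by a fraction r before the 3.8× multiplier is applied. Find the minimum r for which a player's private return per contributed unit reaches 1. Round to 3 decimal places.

With matching at rate r, one contributed unit becomes (1 + r) in the shared-notes effort and returns 3.8 × (1 + r) / 4 to the contributor.
Setting this equal to 1: 1 + r = 4/3.8 = 1.0526.
So the minimum matching rate is r = 1.0526 − 1 = 0.053.

0.053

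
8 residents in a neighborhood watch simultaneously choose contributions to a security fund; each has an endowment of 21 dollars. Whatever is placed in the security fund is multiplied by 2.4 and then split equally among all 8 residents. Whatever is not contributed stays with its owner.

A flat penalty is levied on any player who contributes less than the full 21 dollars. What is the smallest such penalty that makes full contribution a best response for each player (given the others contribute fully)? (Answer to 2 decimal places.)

14.70 dollars

Given the others contribute fully, the best deviation is to contribute 0 (any partial contribution still incurs the fine and gives up units whose private return 0.3000 is below 1).
Deviating from 21 to 0 saves 21 dollars but forfeits the deviator's share of the drop in the security fund: 2.4/8 × 21 = 6.30.
So the deviation gain is 21 − 6.30 = 14.70, and the fine must be at least 14.70 dollars to wipe it out.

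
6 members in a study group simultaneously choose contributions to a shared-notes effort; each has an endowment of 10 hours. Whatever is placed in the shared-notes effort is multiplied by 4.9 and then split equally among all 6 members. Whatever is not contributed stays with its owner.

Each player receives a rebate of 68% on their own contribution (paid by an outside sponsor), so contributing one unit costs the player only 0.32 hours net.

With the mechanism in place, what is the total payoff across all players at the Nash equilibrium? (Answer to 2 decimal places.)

334.80 hours

Under the mechanism each unit contributed yields (4.9/6) / 0.32 = 2.5521 back to its contributor per unit of net cost, which exceeds 1, making full contribution the dominant choice for everyone.
At the Nash equilibrium everyone contributes 10. Group total payoff = 6 × (10 × 0.68 + 4.9 × 10) = 334.80.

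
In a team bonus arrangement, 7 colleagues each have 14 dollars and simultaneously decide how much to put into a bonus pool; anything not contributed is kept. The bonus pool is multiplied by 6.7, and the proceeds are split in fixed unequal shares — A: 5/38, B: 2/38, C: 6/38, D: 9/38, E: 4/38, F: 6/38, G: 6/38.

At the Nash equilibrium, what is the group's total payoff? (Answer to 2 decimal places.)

A player with share s gets back 6.7·s per unit contributed, so full contribution is dominant for anyone with s > 1/6.7 = 0.1493 and zero contribution is dominant for anyone below.
C, D, F and G are above the threshold, contributing 14 each; the remaining 3 contribute 0. Total contributed: 56.
The bonus pool pays out 6.7 × 56 = 375.20 in total (split across the unequal shares, but the aggregate is all that matters for the group sum).
The 3 free-riders keep 14 each, adding 42. Group total = 42 + 375.20 = 417.20.

417.20 dollars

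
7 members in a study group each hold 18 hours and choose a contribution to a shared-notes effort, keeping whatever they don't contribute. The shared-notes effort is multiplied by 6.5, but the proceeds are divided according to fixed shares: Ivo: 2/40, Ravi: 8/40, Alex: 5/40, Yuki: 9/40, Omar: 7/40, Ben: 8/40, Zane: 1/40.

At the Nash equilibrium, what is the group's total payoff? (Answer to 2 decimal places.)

522.00 hours

Each unit j contributes comes back to j as 6.5 × (j's share), so j prefers to contribute only if that share exceeds 1/6.5 = 0.1538; otherwise keeping the unit dominates.
Ravi, Yuki, Omar and Ben are above the threshold, contributing 18 each; the remaining 3 contribute 0. Total contributed: 72.
The shared-notes effort pays out 6.5 × 72 = 468.00 in total (split across the unequal shares, but the aggregate is all that matters for the group sum).
The 3 free-riders keep 18 each, adding 54. Group total = 54 + 468.00 = 522.00.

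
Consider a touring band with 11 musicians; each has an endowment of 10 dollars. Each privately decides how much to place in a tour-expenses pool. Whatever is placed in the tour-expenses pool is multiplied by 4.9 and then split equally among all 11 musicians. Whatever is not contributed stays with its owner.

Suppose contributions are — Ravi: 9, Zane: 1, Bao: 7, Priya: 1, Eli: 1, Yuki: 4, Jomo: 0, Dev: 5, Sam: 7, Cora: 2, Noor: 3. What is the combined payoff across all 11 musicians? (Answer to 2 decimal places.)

Total contributed: 9 + 1 + 7 + 1 + 1 + 4 + 0 + 5 + 7 + 2 + 3 = 40; total kept: 11 × 10 − 40 = 70.
The tour-expenses pool pays out 4.9 × 40 = 196.00 in aggregate.
Group total = 70 + 196.00 = 266.00.

266.00 dollars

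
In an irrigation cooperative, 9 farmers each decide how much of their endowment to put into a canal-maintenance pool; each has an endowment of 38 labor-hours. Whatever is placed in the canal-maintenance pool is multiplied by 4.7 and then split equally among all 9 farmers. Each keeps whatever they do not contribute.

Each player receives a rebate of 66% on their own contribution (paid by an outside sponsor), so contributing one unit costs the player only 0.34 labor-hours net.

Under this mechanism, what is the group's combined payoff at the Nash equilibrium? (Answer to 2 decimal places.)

1833.12 labor-hours

The effective private return per unit is now (4.7/9) / 0.34 = 1.5359 > 1, so every player's dominant strategy flips to full contribution.
So the Nash equilibrium is full contribution by all 9; the group earns 9 × (38 × 0.66 + 4.7 × 38) = 1833.12.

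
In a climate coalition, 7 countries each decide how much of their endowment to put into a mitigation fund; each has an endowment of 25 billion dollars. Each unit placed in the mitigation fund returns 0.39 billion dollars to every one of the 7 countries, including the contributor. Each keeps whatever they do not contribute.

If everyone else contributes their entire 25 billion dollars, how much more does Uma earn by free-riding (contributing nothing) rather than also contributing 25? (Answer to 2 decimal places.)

15.25 billion dollars

Switching from a contribution of 25 to 0 lets Uma keep an extra 25 billion dollars, but lowers the mitigation fund by 25, which costs Uma their own share of that drop: 0.39 × 25 = 9.75.
Net gain = 25 − 9.75 = 15.25. The private return per contributed unit (0.39) is below 1, so free-riding is indeed the best response regardless of what the others do.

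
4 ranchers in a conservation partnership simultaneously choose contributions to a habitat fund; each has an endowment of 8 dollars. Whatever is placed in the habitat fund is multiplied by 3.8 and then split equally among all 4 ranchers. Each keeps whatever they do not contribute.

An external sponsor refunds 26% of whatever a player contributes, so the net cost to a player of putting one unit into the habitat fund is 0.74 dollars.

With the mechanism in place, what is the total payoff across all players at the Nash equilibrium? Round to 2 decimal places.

129.92 dollars

Under the mechanism each unit contributed yields (3.8/4) / 0.74 = 1.2838 back to its contributor per unit of net cost, which exceeds 1, making full contribution the dominant choice for everyone.
So the Nash equilibrium is full contribution by all 4; the group earns 4 × (8 × 0.26 + 3.8 × 8) = 129.92.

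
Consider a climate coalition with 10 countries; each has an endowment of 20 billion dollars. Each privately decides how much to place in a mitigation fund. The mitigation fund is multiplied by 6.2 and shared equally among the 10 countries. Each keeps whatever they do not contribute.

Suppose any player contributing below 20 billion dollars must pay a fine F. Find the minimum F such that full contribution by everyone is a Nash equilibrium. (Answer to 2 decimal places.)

Given the others contribute fully, the best deviation is to contribute 0 (any partial contribution still incurs the fine and gives up units whose private return 0.6200 is below 1).
Deviating from 20 to 0 saves 20 billion dollars but forfeits the deviator's share of the drop in the mitigation fund: 6.2/10 × 20 = 12.40.
So the deviation gain is 20 − 12.40 = 7.60, and the fine must be at least 7.60 billion dollars to wipe it out.

7.60 billion dollars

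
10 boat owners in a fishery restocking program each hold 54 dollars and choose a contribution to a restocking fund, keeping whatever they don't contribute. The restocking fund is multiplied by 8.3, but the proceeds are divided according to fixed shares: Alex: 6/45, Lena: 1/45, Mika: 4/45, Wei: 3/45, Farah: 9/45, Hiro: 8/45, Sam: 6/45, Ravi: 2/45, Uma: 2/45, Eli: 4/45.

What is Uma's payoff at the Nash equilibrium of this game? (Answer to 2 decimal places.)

Player j's private return per contributed unit is 8.3 × (j's share). Contributing is weakly dominant for j when that share is at least 1/8.3 = 0.1205, and contributing 0 is dominant otherwise.
Alex, Farah, Hiro and Sam are above the threshold, contributing 54 each; the remaining 6 contribute 0. Total contributed: 216.
Uma keeps 54 and receives 8.3 × 216 × 2/45 = 79.68 from the restocking fund, for a payoff of 133.68.

133.68 dollars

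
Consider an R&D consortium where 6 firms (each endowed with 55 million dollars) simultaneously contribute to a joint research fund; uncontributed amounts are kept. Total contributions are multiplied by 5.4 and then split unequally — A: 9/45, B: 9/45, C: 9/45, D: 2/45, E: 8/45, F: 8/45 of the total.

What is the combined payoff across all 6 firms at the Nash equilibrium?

Player j's private return per contributed unit is 5.4 × (j's share). Contributing is weakly dominant for j when that share is at least 1/5.4 = 0.1852, and contributing 0 is dominant otherwise.
A, B and C clear that bar, contributing 55 each; the remaining 3 contribute 0. Total contributed: 165.
The joint research fund pays out 5.4 × 165 = 891.00 in total (split across the unequal shares, but the aggregate is all that matters for the group sum).
The 3 free-riders keep 55 each, adding 165. Group total = 165 + 891.00 = 1056.00.

1056.00 million dollars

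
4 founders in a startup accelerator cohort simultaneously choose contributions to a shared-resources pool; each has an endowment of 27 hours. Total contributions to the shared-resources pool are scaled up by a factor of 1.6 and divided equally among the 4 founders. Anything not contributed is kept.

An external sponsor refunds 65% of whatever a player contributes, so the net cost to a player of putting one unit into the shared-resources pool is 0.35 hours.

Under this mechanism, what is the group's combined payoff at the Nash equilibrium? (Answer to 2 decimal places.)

243.00 hours

Under the mechanism each unit contributed yields (1.6/4) / 0.35 = 1.1429 back to its contributor per unit of net cost, which exceeds 1, making full contribution the dominant choice for everyone.
So the Nash equilibrium is full contribution by all 4; the group earns 4 × (27 × 0.65 + 1.6 × 27) = 243.00.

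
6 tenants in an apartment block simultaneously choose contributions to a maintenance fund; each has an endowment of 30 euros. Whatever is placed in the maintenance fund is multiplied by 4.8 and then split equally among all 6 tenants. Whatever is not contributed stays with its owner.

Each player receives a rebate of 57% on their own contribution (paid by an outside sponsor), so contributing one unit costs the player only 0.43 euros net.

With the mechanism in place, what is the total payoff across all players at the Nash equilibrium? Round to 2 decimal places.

966.60 euros

Under the mechanism each unit contributed yields (4.8/6) / 0.43 = 1.8605 back to its contributor per unit of net cost, which exceeds 1, making full contribution the dominant choice for everyone.
At the Nash equilibrium everyone contributes 30. Group total payoff = 6 × (30 × 0.57 + 4.8 × 30) = 966.60.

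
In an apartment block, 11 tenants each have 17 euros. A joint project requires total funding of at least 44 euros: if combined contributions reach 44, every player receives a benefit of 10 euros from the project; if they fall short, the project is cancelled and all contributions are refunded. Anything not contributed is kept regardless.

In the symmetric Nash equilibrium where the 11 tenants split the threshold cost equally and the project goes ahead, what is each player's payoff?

Equal share of the threshold: 44/11 = 4.
At this profile no one gains by cutting their contribution: any cut drops the total below 44, the project is cancelled, contributions are refunded, and the deviator ends with 17, which is less than 17 − 4 + 10 = 23. Contributing more than 4 just wastes the excess. So contributing exactly 4 is a best response.
Each player's payoff: 17 − 4 + 10 = 23.

23 euros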